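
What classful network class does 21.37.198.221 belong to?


First octet: 21
Binary: 00010101
0xxxxxxx -> Class A (1-126)
Class A, default mask 255.0.0.0 (/8)


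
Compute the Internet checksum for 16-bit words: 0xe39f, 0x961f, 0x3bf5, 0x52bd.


Sum all words (with carry folding):
+ 0xe39f = 0xe39f
+ 0x961f = 0x79bf
+ 0x3bf5 = 0xb5b4
+ 0x52bd = 0x0872
One's complement: ~0x0872
Checksum = 0xf78d


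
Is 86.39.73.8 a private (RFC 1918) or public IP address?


RFC 1918 private ranges:
  10.0.0.0/8 (10.0.0.0 - 10.255.255.255)
  172.16.0.0/12 (172.16.0.0 - 172.31.255.255)
  192.168.0.0/16 (192.168.0.0 - 192.168.255.255)
Public (not in any RFC 1918 range)


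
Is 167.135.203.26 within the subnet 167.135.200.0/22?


Subnet network: 167.135.200.0
Test IP AND mask: 167.135.200.0
Yes, 167.135.203.26 is in 167.135.200.0/22


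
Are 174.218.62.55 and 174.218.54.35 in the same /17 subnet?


Mask: 255.255.128.0
174.218.62.55 AND mask = 174.218.0.0
174.218.54.35 AND mask = 174.218.0.0
Yes, same subnet (174.218.0.0)


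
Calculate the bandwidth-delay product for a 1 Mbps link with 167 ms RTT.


BDP = bandwidth * RTT
= 1 Mbps * 167 ms
= 1 * 1e6 * 167 / 1000 bits
= 167000 bits
= 20875 bytes
= 20.3857 KB
BDP = 167000 bits (20875 bytes)


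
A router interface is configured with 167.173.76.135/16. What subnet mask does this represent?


/16 means 16 network bits, 16 host bits
Binary: 11111111111111110000000000000000
Mask: 255.255.0.0


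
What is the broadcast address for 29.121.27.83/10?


Network: 29.64.0.0/10
Host bits = 22
Set all host bits to 1:
Broadcast: 29.127.255.255


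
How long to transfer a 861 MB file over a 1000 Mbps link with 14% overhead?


Effective throughput = 1000 * (1 - 14/100) = 860 Mbps
File size in Mb = 861 * 8 = 6888 Mb
Time = 6888 / 860
Time = 8.0093 seconds


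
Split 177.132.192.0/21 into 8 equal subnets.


New prefix = 21 + 3 = 24
Each subnet has 256 addresses
  177.132.192.0/24
  177.132.193.0/24
  177.132.194.0/24
  177.132.195.0/24
  177.132.196.0/24
  177.132.197.0/24
  177.132.198.0/24
  177.132.199.0/24
Subnets: 177.132.192.0/24, 177.132.193.0/24, 177.132.194.0/24, 177.132.195.0/24, 177.132.196.0/24, 177.132.197.0/24, 177.132.198.0/24, 177.132.199.0/24


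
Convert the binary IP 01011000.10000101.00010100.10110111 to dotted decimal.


01011000 = 88
10000101 = 133
00010100 = 20
10110111 = 183
IP: 88.133.20.183


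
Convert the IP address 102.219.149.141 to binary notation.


102 = 01100110
219 = 11011011
149 = 10010101
141 = 10001101
Binary: 01100110.11011011.10010101.10001101


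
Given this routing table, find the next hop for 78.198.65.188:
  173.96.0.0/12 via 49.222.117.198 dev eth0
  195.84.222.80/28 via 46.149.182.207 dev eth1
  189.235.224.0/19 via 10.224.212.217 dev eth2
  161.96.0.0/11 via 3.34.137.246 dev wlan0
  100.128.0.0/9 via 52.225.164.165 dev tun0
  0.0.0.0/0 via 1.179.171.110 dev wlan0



Longest prefix match for 78.198.65.188:
  /12 173.96.0.0: no
  /28 195.84.222.80: no
  /19 189.235.224.0: no
  /11 161.96.0.0: no
  /9 100.128.0.0: no
  /0 0.0.0.0: MATCH
Selected: next-hop 1.179.171.110 via wlan0 (matched /0)


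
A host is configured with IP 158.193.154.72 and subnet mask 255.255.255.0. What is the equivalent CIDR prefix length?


Binary: 11111111.11111111.11111111.00000000
Count leading 1s
Prefix: /24


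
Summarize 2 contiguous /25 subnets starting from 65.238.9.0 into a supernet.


Original prefix: /25
Number of subnets: 2 = 2^1
New prefix = 25 - 1 = 24
Supernet: 65.238.9.0/24


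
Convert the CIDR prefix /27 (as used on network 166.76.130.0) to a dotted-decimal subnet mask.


/27 means 27 network bits, 5 host bits
Binary: 11111111111111111111111111100000
Mask: 255.255.255.224


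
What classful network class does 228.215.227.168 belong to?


First octet: 228
Binary: 11100100
1110xxxx -> Class D (224-239)
Class D (multicast), default mask N/A


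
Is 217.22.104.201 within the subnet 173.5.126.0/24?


Subnet network: 173.5.126.0
Test IP AND mask: 217.22.104.0
No, 217.22.104.201 is not in 173.5.126.0/24


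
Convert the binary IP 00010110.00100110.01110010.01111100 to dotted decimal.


00010110 = 22
00100110 = 38
01110010 = 114
01111100 = 124
IP: 22.38.114.124


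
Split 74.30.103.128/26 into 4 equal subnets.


New prefix = 26 + 2 = 28
Each subnet has 16 addresses
  74.30.103.128/28
  74.30.103.144/28
  74.30.103.160/28
  74.30.103.176/28
Subnets: 74.30.103.128/28, 74.30.103.144/28, 74.30.103.160/28, 74.30.103.176/28


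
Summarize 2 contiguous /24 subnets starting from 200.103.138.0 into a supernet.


Original prefix: /24
Number of subnets: 2 = 2^1
New prefix = 24 - 1 = 23
Supernet: 200.103.138.0/23


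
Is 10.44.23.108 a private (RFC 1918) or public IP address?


RFC 1918 private ranges:
  10.0.0.0/8 (10.0.0.0 - 10.255.255.255)
  172.16.0.0/12 (172.16.0.0 - 172.31.255.255)
  192.168.0.0/16 (192.168.0.0 - 192.168.255.255)
Private (in 10.0.0.0/8)


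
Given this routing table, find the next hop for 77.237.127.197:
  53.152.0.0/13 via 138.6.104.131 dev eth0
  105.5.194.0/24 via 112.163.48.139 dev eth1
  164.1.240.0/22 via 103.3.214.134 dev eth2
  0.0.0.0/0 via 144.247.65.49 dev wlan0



Longest prefix match for 77.237.127.197:
  /13 53.152.0.0: no
  /24 105.5.194.0: no
  /22 164.1.240.0: no
  /0 0.0.0.0: MATCH
Selected: next-hop 144.247.65.49 via wlan0 (matched /0)


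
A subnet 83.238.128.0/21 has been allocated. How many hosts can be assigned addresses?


Host bits = 32 - 21 = 11
Total addresses = 2^11 = 2048
Usable = total - 2 (network and broadcast)
Usable hosts: 2046


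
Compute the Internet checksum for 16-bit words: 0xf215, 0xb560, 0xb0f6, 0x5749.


Sum all words (with carry folding):
+ 0xf215 = 0xf215
+ 0xb560 = 0xa776
+ 0xb0f6 = 0x586d
+ 0x5749 = 0xafb6
One's complement: ~0xafb6
Checksum = 0x5049


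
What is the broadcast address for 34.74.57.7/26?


Network: 34.74.57.0/26
Host bits = 6
Set all host bits to 1:
Broadcast: 34.74.57.63


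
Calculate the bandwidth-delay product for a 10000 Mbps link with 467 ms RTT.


BDP = bandwidth * RTT
= 10000 Mbps * 467 ms
= 10000 * 1e6 * 467 / 1000 bits
= 4670000000 bits
= 583750000 bytes
= 570068.3594 KB
BDP = 4670000000 bits (583750000 bytes)


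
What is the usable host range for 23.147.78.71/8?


Network: 23.0.0.0
Broadcast: 23.255.255.255
First usable = network + 1
Last usable = broadcast - 1
Range: 23.0.0.1 to 23.255.255.254


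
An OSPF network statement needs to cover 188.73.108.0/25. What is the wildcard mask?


Subnet mask: 255.255.255.128
Wildcard = 255.255.255.255 - subnet mask
255 - 255 = 0
255 - 255 = 0
255 - 255 = 0
255 - 128 = 127
Wildcard: 0.0.0.127


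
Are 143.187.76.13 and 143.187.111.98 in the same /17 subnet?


Mask: 255.255.128.0
143.187.76.13 AND mask = 143.187.0.0
143.187.111.98 AND mask = 143.187.0.0
Yes, same subnet (143.187.0.0)


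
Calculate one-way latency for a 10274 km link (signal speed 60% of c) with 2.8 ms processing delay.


Speed = 0.6 * 3e5 km/s = 180000 km/s
Propagation delay = 10274 / 180000 = 0.0571 s = 57.0778 ms
Processing delay = 2.8 ms
Total one-way latency = 59.8778 ms


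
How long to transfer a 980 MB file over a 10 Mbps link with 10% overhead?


Effective throughput = 10 * (1 - 10/100) = 9 Mbps
File size in Mb = 980 * 8 = 7840 Mb
Time = 7840 / 9
Time = 871.1111 seconds


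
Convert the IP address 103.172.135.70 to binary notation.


103 = 01100111
172 = 10101100
135 = 10000111
70 = 01000110
Binary: 01100111.10101100.10000111.01000110


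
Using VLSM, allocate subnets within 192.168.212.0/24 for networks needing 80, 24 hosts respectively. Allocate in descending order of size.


80 hosts -> /25 (126 usable): 192.168.212.0/25
24 hosts -> /27 (30 usable): 192.168.212.128/27
Allocation: 192.168.212.0/25 (80 hosts, 126 usable); 192.168.212.128/27 (24 hosts, 30 usable)


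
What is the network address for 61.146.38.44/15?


IP:   00111101.10010010.00100110.00101100
Mask: 11111111.11111110.00000000.00000000
AND operation:
Net:  00111101.10010010.00000000.00000000
Network: 61.146.0.0/15


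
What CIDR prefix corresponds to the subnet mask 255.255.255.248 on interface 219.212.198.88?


Binary: 11111111.11111111.11111111.11111000
Count leading 1s
Prefix: /29


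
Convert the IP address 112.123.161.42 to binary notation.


112 = 01110000
123 = 01111011
161 = 10100001
42 = 00101010
Binary: 01110000.01111011.10100001.00101010


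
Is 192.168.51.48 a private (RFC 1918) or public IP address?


RFC 1918 private ranges:
  10.0.0.0/8 (10.0.0.0 - 10.255.255.255)
  172.16.0.0/12 (172.16.0.0 - 172.31.255.255)
  192.168.0.0/16 (192.168.0.0 - 192.168.255.255)
Private (in 192.168.0.0/16)


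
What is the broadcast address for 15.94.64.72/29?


Network: 15.94.64.72/29
Host bits = 3
Set all host bits to 1:
Broadcast: 15.94.64.79


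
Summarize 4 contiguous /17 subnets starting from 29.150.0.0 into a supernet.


Original prefix: /17
Number of subnets: 4 = 2^2
New prefix = 17 - 2 = 15
Supernet: 29.150.0.0/15


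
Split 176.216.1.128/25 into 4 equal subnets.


New prefix = 25 + 2 = 27
Each subnet has 32 addresses
  176.216.1.128/27
  176.216.1.160/27
  176.216.1.192/27
  176.216.1.224/27
Subnets: 176.216.1.128/27, 176.216.1.160/27, 176.216.1.192/27, 176.216.1.224/27


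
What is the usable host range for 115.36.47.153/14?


Network: 115.36.0.0
Broadcast: 115.39.255.255
First usable = network + 1
Last usable = broadcast - 1
Range: 115.36.0.1 to 115.39.255.254


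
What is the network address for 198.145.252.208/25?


IP:   11000110.10010001.11111100.11010000
Mask: 11111111.11111111.11111111.10000000
AND operation:
Net:  11000110.10010001.11111100.10000000
Network: 198.145.252.128/25


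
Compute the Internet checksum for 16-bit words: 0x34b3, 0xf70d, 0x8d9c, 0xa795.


Sum all words (with carry folding):
+ 0x34b3 = 0x34b3
+ 0xf70d = 0x2bc1
+ 0x8d9c = 0xb95d
+ 0xa795 = 0x60f3
One's complement: ~0x60f3
Checksum = 0x9f0c


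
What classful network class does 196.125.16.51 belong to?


First octet: 196
Binary: 11000100
110xxxxx -> Class C (192-223)
Class C, default mask 255.255.255.0 (/24)


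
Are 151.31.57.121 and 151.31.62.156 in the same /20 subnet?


Mask: 255.255.240.0
151.31.57.121 AND mask = 151.31.48.0
151.31.62.156 AND mask = 151.31.48.0
Yes, same subnet (151.31.48.0)


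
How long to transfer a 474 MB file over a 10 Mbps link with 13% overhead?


Effective throughput = 10 * (1 - 13/100) = 8.7 Mbps
File size in Mb = 474 * 8 = 3792 Mb
Time = 3792 / 8.7
Time = 435.8621 seconds


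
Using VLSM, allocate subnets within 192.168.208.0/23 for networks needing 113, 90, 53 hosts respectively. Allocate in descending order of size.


113 hosts -> /25 (126 usable): 192.168.208.0/25
90 hosts -> /25 (126 usable): 192.168.208.128/25
53 hosts -> /26 (62 usable): 192.168.209.0/26
Allocation: 192.168.208.0/25 (113 hosts, 126 usable); 192.168.208.128/25 (90 hosts, 126 usable); 192.168.209.0/26 (53 hosts, 62 usable)


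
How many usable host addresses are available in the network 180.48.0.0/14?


Host bits = 32 - 14 = 18
Total addresses = 2^18 = 262144
Usable = total - 2 (network and broadcast)
Usable hosts: 262142


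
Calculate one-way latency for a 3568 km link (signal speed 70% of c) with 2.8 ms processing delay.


Speed = 0.7 * 3e5 km/s = 210000 km/s
Propagation delay = 3568 / 210000 = 0.017 s = 16.9905 ms
Processing delay = 2.8 ms
Total one-way latency = 19.7905 ms


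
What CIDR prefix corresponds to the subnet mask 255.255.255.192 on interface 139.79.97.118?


Binary: 11111111.11111111.11111111.11000000
Count leading 1s
Prefix: /26


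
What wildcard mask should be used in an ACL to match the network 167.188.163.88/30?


Subnet mask: 255.255.255.252
Wildcard = 255.255.255.255 - subnet mask
255 - 255 = 0
255 - 255 = 0
255 - 255 = 0
255 - 252 = 3
Wildcard: 0.0.0.3


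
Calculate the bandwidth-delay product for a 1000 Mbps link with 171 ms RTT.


BDP = bandwidth * RTT
= 1000 Mbps * 171 ms
= 1000 * 1e6 * 171 / 1000 bits
= 171000000 bits
= 21375000 bytes
= 20874.0234 KB
BDP = 171000000 bits (21375000 bytes)


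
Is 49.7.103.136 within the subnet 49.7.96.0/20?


Subnet network: 49.7.96.0
Test IP AND mask: 49.7.96.0
Yes, 49.7.103.136 is in 49.7.96.0/20


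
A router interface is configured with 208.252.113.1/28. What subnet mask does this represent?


/28 means 28 network bits, 4 host bits
Binary: 11111111111111111111111111110000
Mask: 255.255.255.240


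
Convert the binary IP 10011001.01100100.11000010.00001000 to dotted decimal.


10011001 = 153
01100100 = 100
11000010 = 194
00001000 = 8
IP: 153.100.194.8


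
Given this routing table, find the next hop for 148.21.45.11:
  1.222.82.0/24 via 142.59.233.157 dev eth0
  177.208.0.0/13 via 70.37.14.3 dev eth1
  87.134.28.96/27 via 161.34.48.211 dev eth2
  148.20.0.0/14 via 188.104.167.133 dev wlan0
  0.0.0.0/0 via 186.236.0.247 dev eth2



Longest prefix match for 148.21.45.11:
  /24 1.222.82.0: no
  /13 177.208.0.0: no
  /27 87.134.28.96: no
  /14 148.20.0.0: MATCH
  /0 0.0.0.0: MATCH
Selected: next-hop 188.104.167.133 via wlan0 (matched /14)


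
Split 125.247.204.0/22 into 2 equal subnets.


New prefix = 22 + 1 = 23
Each subnet has 512 addresses
  125.247.204.0/23
  125.247.206.0/23
Subnets: 125.247.204.0/23, 125.247.206.0/23


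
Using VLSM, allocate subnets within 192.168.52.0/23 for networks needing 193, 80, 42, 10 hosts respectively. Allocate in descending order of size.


193 hosts -> /24 (254 usable): 192.168.52.0/24
80 hosts -> /25 (126 usable): 192.168.53.0/25
42 hosts -> /26 (62 usable): 192.168.53.128/26
10 hosts -> /28 (14 usable): 192.168.53.192/28
Allocation: 192.168.52.0/24 (193 hosts, 254 usable); 192.168.53.0/25 (80 hosts, 126 usable); 192.168.53.128/26 (42 hosts, 62 usable); 192.168.53.192/28 (10 hosts, 14 usable)


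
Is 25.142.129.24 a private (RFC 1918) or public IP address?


RFC 1918 private ranges:
  10.0.0.0/8 (10.0.0.0 - 10.255.255.255)
  172.16.0.0/12 (172.16.0.0 - 172.31.255.255)
  192.168.0.0/16 (192.168.0.0 - 192.168.255.255)
Public (not in any RFC 1918 range)


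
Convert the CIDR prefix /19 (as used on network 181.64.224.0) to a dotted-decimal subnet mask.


/19 means 19 network bits, 13 host bits
Binary: 11111111111111111110000000000000
Mask: 255.255.224.0


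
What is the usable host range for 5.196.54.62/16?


Network: 5.196.0.0
Broadcast: 5.196.255.255
First usable = network + 1
Last usable = broadcast - 1
Range: 5.196.0.1 to 5.196.255.254


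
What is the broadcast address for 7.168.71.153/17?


Network: 7.168.0.0/17
Host bits = 15
Set all host bits to 1:
Broadcast: 7.168.127.255


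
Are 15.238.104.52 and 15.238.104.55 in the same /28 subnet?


Mask: 255.255.255.240
15.238.104.52 AND mask = 15.238.104.48
15.238.104.55 AND mask = 15.238.104.48
Yes, same subnet (15.238.104.48)


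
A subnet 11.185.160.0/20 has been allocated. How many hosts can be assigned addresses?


Host bits = 32 - 20 = 12
Total addresses = 2^12 = 4096
Usable = total - 2 (network and broadcast)
Usable hosts: 4094


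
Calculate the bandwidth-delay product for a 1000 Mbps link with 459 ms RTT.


BDP = bandwidth * RTT
= 1000 Mbps * 459 ms
= 1000 * 1e6 * 459 / 1000 bits
= 459000000 bits
= 57375000 bytes
= 56030.2734 KB
BDP = 459000000 bits (57375000 bytes)


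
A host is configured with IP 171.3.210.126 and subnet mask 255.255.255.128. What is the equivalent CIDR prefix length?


Binary: 11111111.11111111.11111111.10000000
Count leading 1s
Prefix: /25


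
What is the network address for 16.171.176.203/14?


IP:   00010000.10101011.10110000.11001011
Mask: 11111111.11111100.00000000.00000000
AND operation:
Net:  00010000.10101000.00000000.00000000
Network: 16.168.0.0/14


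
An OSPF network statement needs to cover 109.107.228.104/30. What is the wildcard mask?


Subnet mask: 255.255.255.252
Wildcard = 255.255.255.255 - subnet mask
255 - 255 = 0
255 - 255 = 0
255 - 255 = 0
255 - 252 = 3
Wildcard: 0.0.0.3


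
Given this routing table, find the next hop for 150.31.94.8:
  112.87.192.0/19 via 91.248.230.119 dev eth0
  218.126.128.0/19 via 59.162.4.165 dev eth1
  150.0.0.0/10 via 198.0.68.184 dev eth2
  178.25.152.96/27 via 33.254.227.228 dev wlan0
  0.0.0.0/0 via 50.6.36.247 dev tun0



Longest prefix match for 150.31.94.8:
  /19 112.87.192.0: no
  /19 218.126.128.0: no
  /10 150.0.0.0: MATCH
  /27 178.25.152.96: no
  /0 0.0.0.0: MATCH
Selected: next-hop 198.0.68.184 via eth2 (matched /10)


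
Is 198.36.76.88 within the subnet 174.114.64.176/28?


Subnet network: 174.114.64.176
Test IP AND mask: 198.36.76.80
No, 198.36.76.88 is not in 174.114.64.176/28


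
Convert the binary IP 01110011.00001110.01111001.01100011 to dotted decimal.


01110011 = 115
00001110 = 14
01111001 = 121
01100011 = 99
IP: 115.14.121.99


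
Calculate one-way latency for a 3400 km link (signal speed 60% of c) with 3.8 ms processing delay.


Speed = 0.6 * 3e5 km/s = 180000 km/s
Propagation delay = 3400 / 180000 = 0.0189 s = 18.8889 ms
Processing delay = 3.8 ms
Total one-way latency = 22.6889 ms


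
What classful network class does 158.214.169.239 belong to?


First octet: 158
Binary: 10011110
10xxxxxx -> Class B (128-191)
Class B, default mask 255.255.0.0 (/16)


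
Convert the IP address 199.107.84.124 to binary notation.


199 = 11000111
107 = 01101011
84 = 01010100
124 = 01111100
Binary: 11000111.01101011.01010100.01111100


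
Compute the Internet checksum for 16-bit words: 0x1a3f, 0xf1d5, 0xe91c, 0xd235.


Sum all words (with carry folding):
+ 0x1a3f = 0x1a3f
+ 0xf1d5 = 0x0c15
+ 0xe91c = 0xf531
+ 0xd235 = 0xc767
One's complement: ~0xc767
Checksum = 0x3898


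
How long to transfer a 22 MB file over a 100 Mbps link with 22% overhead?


Effective throughput = 100 * (1 - 22/100) = 78 Mbps
File size in Mb = 22 * 8 = 176 Mb
Time = 176 / 78
Time = 2.2564 seconds


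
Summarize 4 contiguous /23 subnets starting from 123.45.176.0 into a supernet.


Original prefix: /23
Number of subnets: 4 = 2^2
New prefix = 23 - 2 = 21
Supernet: 123.45.176.0/21


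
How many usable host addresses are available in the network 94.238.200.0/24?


Host bits = 32 - 24 = 8
Total addresses = 2^8 = 256
Usable = total - 2 (network and broadcast)
Usable hosts: 254


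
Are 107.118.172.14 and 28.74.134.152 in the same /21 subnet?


Mask: 255.255.248.0
107.118.172.14 AND mask = 107.118.168.0
28.74.134.152 AND mask = 28.74.128.0
No, different subnets (107.118.168.0 vs 28.74.128.0)


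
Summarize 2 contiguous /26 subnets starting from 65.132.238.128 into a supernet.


Original prefix: /26
Number of subnets: 2 = 2^1
New prefix = 26 - 1 = 25
Supernet: 65.132.238.128/25


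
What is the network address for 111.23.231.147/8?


IP:   01101111.00010111.11100111.10010011
Mask: 11111111.00000000.00000000.00000000
AND operation:
Net:  01101111.00000000.00000000.00000000
Network: 111.0.0.0/8


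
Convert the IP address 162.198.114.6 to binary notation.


162 = 10100010
198 = 11000110
114 = 01110010
6 = 00000110
Binary: 10100010.11000110.01110010.00000110


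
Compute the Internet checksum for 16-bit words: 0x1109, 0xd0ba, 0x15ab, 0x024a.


Sum all words (with carry folding):
+ 0x1109 = 0x1109
+ 0xd0ba = 0xe1c3
+ 0x15ab = 0xf76e
+ 0x024a = 0xf9b8
One's complement: ~0xf9b8
Checksum = 0x0647


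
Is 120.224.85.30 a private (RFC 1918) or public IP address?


RFC 1918 private ranges:
  10.0.0.0/8 (10.0.0.0 - 10.255.255.255)
  172.16.0.0/12 (172.16.0.0 - 172.31.255.255)
  192.168.0.0/16 (192.168.0.0 - 192.168.255.255)
Public (not in any RFC 1918 range)


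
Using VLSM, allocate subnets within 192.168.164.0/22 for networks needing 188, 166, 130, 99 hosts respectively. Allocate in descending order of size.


188 hosts -> /24 (254 usable): 192.168.164.0/24
166 hosts -> /24 (254 usable): 192.168.165.0/24
130 hosts -> /24 (254 usable): 192.168.166.0/24
99 hosts -> /25 (126 usable): 192.168.167.0/25
Allocation: 192.168.164.0/24 (188 hosts, 254 usable); 192.168.165.0/24 (166 hosts, 254 usable); 192.168.166.0/24 (130 hosts, 254 usable); 192.168.167.0/25 (99 hosts, 126 usable)


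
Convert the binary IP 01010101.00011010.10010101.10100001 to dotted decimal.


01010101 = 85
00011010 = 26
10010101 = 149
10100001 = 161
IP: 85.26.149.161


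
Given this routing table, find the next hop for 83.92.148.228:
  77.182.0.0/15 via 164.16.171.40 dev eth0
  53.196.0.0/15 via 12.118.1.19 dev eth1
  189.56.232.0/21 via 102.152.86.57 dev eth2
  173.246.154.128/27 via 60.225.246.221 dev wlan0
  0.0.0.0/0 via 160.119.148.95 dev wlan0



Longest prefix match for 83.92.148.228:
  /15 77.182.0.0: no
  /15 53.196.0.0: no
  /21 189.56.232.0: no
  /27 173.246.154.128: no
  /0 0.0.0.0: MATCH
Selected: next-hop 160.119.148.95 via wlan0 (matched /0)


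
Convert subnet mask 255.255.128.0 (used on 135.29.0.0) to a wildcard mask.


Subnet mask: 255.255.128.0
Wildcard = 255.255.255.255 - subnet mask
255 - 255 = 0
255 - 255 = 0
255 - 128 = 127
255 - 0 = 255
Wildcard: 0.0.127.255


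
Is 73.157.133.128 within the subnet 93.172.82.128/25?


Subnet network: 93.172.82.128
Test IP AND mask: 73.157.133.128
No, 73.157.133.128 is not in 93.172.82.128/25


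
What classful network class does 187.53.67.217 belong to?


First octet: 187
Binary: 10111011
10xxxxxx -> Class B (128-191)
Class B, default mask 255.255.0.0 (/16)


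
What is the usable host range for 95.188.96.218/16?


Network: 95.188.0.0
Broadcast: 95.188.255.255
First usable = network + 1
Last usable = broadcast - 1
Range: 95.188.0.1 to 95.188.255.254


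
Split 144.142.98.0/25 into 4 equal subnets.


New prefix = 25 + 2 = 27
Each subnet has 32 addresses
  144.142.98.0/27
  144.142.98.32/27
  144.142.98.64/27
  144.142.98.96/27
Subnets: 144.142.98.0/27, 144.142.98.32/27, 144.142.98.64/27, 144.142.98.96/27


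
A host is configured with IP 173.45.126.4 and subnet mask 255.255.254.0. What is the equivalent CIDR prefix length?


Binary: 11111111.11111111.11111110.00000000
Count leading 1s
Prefix: /23


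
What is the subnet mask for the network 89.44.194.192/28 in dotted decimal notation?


/28 means 28 network bits, 4 host bits
Binary: 11111111111111111111111111110000
Mask: 255.255.255.240


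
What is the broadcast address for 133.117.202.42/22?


Network: 133.117.200.0/22
Host bits = 10
Set all host bits to 1:
Broadcast: 133.117.203.255


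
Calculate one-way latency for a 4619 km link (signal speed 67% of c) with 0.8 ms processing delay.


Speed = 0.67 * 3e5 km/s = 201000 km/s
Propagation delay = 4619 / 201000 = 0.023 s = 22.9801 ms
Processing delay = 0.8 ms
Total one-way latency = 23.7801 ms


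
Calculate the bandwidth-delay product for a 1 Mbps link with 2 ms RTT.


BDP = bandwidth * RTT
= 1 Mbps * 2 ms
= 1 * 1e6 * 2 / 1000 bits
= 2000 bits
= 250 bytes
BDP = 2000 bits (250 bytes)


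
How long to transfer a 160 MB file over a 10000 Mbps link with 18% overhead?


Effective throughput = 10000 * (1 - 18/100) = 8200 Mbps
File size in Mb = 160 * 8 = 1280 Mb
Time = 1280 / 8200
Time = 0.1561 seconds


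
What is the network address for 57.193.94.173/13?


IP:   00111001.11000001.01011110.10101101
Mask: 11111111.11111000.00000000.00000000
AND operation:
Net:  00111001.11000000.00000000.00000000
Network: 57.192.0.0/13


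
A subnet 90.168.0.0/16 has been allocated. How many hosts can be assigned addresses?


Host bits = 32 - 16 = 16
Total addresses = 2^16 = 65536
Usable = total - 2 (network and broadcast)
Usable hosts: 65534


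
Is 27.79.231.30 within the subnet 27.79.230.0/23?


Subnet network: 27.79.230.0
Test IP AND mask: 27.79.230.0
Yes, 27.79.231.30 is in 27.79.230.0/23


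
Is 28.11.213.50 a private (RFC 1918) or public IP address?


RFC 1918 private ranges:
  10.0.0.0/8 (10.0.0.0 - 10.255.255.255)
  172.16.0.0/12 (172.16.0.0 - 172.31.255.255)
  192.168.0.0/16 (192.168.0.0 - 192.168.255.255)
Public (not in any RFC 1918 range)


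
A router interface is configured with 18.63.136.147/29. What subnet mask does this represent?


/29 means 29 network bits, 3 host bits
Binary: 11111111111111111111111111111000
Mask: 255.255.255.248


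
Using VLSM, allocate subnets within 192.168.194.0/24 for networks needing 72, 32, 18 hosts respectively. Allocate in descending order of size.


72 hosts -> /25 (126 usable): 192.168.194.0/25
32 hosts -> /26 (62 usable): 192.168.194.128/26
18 hosts -> /27 (30 usable): 192.168.194.192/27
Allocation: 192.168.194.0/25 (72 hosts, 126 usable); 192.168.194.128/26 (32 hosts, 62 usable); 192.168.194.192/27 (18 hosts, 30 usable)


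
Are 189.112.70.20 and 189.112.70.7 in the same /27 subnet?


Mask: 255.255.255.224
189.112.70.20 AND mask = 189.112.70.0
189.112.70.7 AND mask = 189.112.70.0
Yes, same subnet (189.112.70.0)


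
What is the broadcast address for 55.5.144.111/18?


Network: 55.5.128.0/18
Host bits = 14
Set all host bits to 1:
Broadcast: 55.5.191.255


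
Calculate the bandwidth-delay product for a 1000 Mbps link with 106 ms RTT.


BDP = bandwidth * RTT
= 1000 Mbps * 106 ms
= 1000 * 1e6 * 106 / 1000 bits
= 106000000 bits
= 13250000 bytes
= 12939.4531 KB
BDP = 106000000 bits (13250000 bytes)


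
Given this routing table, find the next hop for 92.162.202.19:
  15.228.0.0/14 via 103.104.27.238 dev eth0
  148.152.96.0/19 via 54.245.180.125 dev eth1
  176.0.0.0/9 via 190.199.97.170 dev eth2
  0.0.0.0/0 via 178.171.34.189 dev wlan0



Longest prefix match for 92.162.202.19:
  /14 15.228.0.0: no
  /19 148.152.96.0: no
  /9 176.0.0.0: no
  /0 0.0.0.0: MATCH
Selected: next-hop 178.171.34.189 via wlan0 (matched /0)


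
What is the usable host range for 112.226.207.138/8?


Network: 112.0.0.0
Broadcast: 112.255.255.255
First usable = network + 1
Last usable = broadcast - 1
Range: 112.0.0.1 to 112.255.255.254


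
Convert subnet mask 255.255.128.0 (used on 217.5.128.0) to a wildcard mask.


Subnet mask: 255.255.128.0
Wildcard = 255.255.255.255 - subnet mask
255 - 255 = 0
255 - 255 = 0
255 - 128 = 127
255 - 0 = 255
Wildcard: 0.0.127.255


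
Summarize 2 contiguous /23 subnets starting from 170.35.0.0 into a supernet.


Original prefix: /23
Number of subnets: 2 = 2^1
New prefix = 23 - 1 = 22
Supernet: 170.35.0.0/22


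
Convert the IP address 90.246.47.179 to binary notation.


90 = 01011010
246 = 11110110
47 = 00101111
179 = 10110011
Binary: 01011010.11110110.00101111.10110011


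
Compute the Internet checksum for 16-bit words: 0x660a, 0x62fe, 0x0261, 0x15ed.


Sum all words (with carry folding):
+ 0x660a = 0x660a
+ 0x62fe = 0xc908
+ 0x0261 = 0xcb69
+ 0x15ed = 0xe156
One's complement: ~0xe156
Checksum = 0x1ea9


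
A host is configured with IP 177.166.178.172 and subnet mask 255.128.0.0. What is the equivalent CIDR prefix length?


Binary: 11111111.10000000.00000000.00000000
Count leading 1s
Prefix: /9


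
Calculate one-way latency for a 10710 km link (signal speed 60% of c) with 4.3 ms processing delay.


Speed = 0.6 * 3e5 km/s = 180000 km/s
Propagation delay = 10710 / 180000 = 0.0595 s = 59.5 ms
Processing delay = 4.3 ms
Total one-way latency = 63.8 ms


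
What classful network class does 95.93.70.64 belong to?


First octet: 95
Binary: 01011111
0xxxxxxx -> Class A (1-126)
Class A, default mask 255.0.0.0 (/8)


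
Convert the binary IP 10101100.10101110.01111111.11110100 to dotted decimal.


10101100 = 172
10101110 = 174
01111111 = 127
11110100 = 244
IP: 172.174.127.244


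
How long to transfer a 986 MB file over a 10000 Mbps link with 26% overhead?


Effective throughput = 10000 * (1 - 26/100) = 7400 Mbps
File size in Mb = 986 * 8 = 7888 Mb
Time = 7888 / 7400
Time = 1.0659 seconds


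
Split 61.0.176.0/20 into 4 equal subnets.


New prefix = 20 + 2 = 22
Each subnet has 1024 addresses
  61.0.176.0/22
  61.0.180.0/22
  61.0.184.0/22
  61.0.188.0/22
Subnets: 61.0.176.0/22, 61.0.180.0/22, 61.0.184.0/22, 61.0.188.0/22


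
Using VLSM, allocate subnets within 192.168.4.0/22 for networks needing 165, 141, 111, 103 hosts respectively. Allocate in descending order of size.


165 hosts -> /24 (254 usable): 192.168.4.0/24
141 hosts -> /24 (254 usable): 192.168.5.0/24
111 hosts -> /25 (126 usable): 192.168.6.0/25
103 hosts -> /25 (126 usable): 192.168.6.128/25
Allocation: 192.168.4.0/24 (165 hosts, 254 usable); 192.168.5.0/24 (141 hosts, 254 usable); 192.168.6.0/25 (111 hosts, 126 usable); 192.168.6.128/25 (103 hosts, 126 usable)


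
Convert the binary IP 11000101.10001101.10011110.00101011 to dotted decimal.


11000101 = 197
10001101 = 141
10011110 = 158
00101011 = 43
IP: 197.141.158.43


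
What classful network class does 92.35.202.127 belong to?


First octet: 92
Binary: 01011100
0xxxxxxx -> Class A (1-126)
Class A, default mask 255.0.0.0 (/8)


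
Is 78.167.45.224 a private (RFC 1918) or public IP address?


RFC 1918 private ranges:
  10.0.0.0/8 (10.0.0.0 - 10.255.255.255)
  172.16.0.0/12 (172.16.0.0 - 172.31.255.255)
  192.168.0.0/16 (192.168.0.0 - 192.168.255.255)
Public (not in any RFC 1918 range)


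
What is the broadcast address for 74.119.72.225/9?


Network: 74.0.0.0/9
Host bits = 23
Set all host bits to 1:
Broadcast: 74.127.255.255


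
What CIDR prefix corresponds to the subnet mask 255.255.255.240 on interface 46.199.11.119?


Binary: 11111111.11111111.11111111.11110000
Count leading 1s
Prefix: /28


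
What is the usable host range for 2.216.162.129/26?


Network: 2.216.162.128
Broadcast: 2.216.162.191
First usable = network + 1
Last usable = broadcast - 1
Range: 2.216.162.129 to 2.216.162.190


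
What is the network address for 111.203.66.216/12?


IP:   01101111.11001011.01000010.11011000
Mask: 11111111.11110000.00000000.00000000
AND operation:
Net:  01101111.11000000.00000000.00000000
Network: 111.192.0.0/12


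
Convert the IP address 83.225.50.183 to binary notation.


83 = 01010011
225 = 11100001
50 = 00110010
183 = 10110111
Binary: 01010011.11100001.00110010.10110111


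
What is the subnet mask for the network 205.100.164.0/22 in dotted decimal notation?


/22 means 22 network bits, 10 host bits
Binary: 11111111111111111111110000000000
Mask: 255.255.252.0


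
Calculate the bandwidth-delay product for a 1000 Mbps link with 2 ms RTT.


BDP = bandwidth * RTT
= 1000 Mbps * 2 ms
= 1000 * 1e6 * 2 / 1000 bits
= 2000000 bits
= 250000 bytes
= 244.1406 KB
BDP = 2000000 bits (250000 bytes)


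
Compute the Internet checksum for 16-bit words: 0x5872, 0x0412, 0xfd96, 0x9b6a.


Sum all words (with carry folding):
+ 0x5872 = 0x5872
+ 0x0412 = 0x5c84
+ 0xfd96 = 0x5a1b
+ 0x9b6a = 0xf585
One's complement: ~0xf585
Checksum = 0x0a7a


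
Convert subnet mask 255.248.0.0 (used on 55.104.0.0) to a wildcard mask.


Subnet mask: 255.248.0.0
Wildcard = 255.255.255.255 - subnet mask
255 - 255 = 0
255 - 248 = 7
255 - 0 = 255
255 - 0 = 255
Wildcard: 0.7.255.255


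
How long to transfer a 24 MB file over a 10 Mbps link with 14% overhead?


Effective throughput = 10 * (1 - 14/100) = 8.6 Mbps
File size in Mb = 24 * 8 = 192 Mb
Time = 192 / 8.6
Time = 22.3256 seconds


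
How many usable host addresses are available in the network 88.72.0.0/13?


Host bits = 32 - 13 = 19
Total addresses = 2^19 = 524288
Usable = total - 2 (network and broadcast)
Usable hosts: 524286


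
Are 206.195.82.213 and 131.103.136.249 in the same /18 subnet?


Mask: 255.255.192.0
206.195.82.213 AND mask = 206.195.64.0
131.103.136.249 AND mask = 131.103.128.0
No, different subnets (206.195.64.0 vs 131.103.128.0)


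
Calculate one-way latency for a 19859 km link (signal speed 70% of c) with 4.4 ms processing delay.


Speed = 0.7 * 3e5 km/s = 210000 km/s
Propagation delay = 19859 / 210000 = 0.0946 s = 94.5667 ms
Processing delay = 4.4 ms
Total one-way latency = 98.9667 ms


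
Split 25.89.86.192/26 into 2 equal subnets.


New prefix = 26 + 1 = 27
Each subnet has 32 addresses
  25.89.86.192/27
  25.89.86.224/27
Subnets: 25.89.86.192/27, 25.89.86.224/27


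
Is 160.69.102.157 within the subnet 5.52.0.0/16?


Subnet network: 5.52.0.0
Test IP AND mask: 160.69.0.0
No, 160.69.102.157 is not in 5.52.0.0/16


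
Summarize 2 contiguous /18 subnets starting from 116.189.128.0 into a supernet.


Original prefix: /18
Number of subnets: 2 = 2^1
New prefix = 18 - 1 = 17
Supernet: 116.189.128.0/17


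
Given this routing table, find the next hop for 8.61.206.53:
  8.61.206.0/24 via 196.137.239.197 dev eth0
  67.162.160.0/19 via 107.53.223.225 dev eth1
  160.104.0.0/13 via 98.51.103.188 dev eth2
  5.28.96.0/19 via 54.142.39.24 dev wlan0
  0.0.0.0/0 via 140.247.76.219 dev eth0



Longest prefix match for 8.61.206.53:
  /24 8.61.206.0: MATCH
  /19 67.162.160.0: no
  /13 160.104.0.0: no
  /19 5.28.96.0: no
  /0 0.0.0.0: MATCH
Selected: next-hop 196.137.239.197 via eth0 (matched /24)


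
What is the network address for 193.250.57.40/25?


IP:   11000001.11111010.00111001.00101000
Mask: 11111111.11111111.11111111.10000000
AND operation:
Net:  11000001.11111010.00111001.00000000
Network: 193.250.57.0/25


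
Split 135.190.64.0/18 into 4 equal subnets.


New prefix = 18 + 2 = 20
Each subnet has 4096 addresses
  135.190.64.0/20
  135.190.80.0/20
  135.190.96.0/20
  135.190.112.0/20
Subnets: 135.190.64.0/20, 135.190.80.0/20, 135.190.96.0/20, 135.190.112.0/20


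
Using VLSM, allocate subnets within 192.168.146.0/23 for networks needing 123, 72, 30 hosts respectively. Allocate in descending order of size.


123 hosts -> /25 (126 usable): 192.168.146.0/25
72 hosts -> /25 (126 usable): 192.168.146.128/25
30 hosts -> /27 (30 usable): 192.168.147.0/27
Allocation: 192.168.146.0/25 (123 hosts, 126 usable); 192.168.146.128/25 (72 hosts, 126 usable); 192.168.147.0/27 (30 hosts, 30 usable)


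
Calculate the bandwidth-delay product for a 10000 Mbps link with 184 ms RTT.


BDP = bandwidth * RTT
= 10000 Mbps * 184 ms
= 10000 * 1e6 * 184 / 1000 bits
= 1840000000 bits
= 230000000 bytes
= 224609.375 KB
BDP = 1840000000 bits (230000000 bytes)


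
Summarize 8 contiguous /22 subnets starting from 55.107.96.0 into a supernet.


Original prefix: /22
Number of subnets: 8 = 2^3
New prefix = 22 - 3 = 19
Supernet: 55.107.96.0/19


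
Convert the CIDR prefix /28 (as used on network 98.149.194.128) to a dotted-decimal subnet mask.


/28 means 28 network bits, 4 host bits
Binary: 11111111111111111111111111110000
Mask: 255.255.255.240


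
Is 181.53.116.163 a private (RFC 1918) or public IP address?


RFC 1918 private ranges:
  10.0.0.0/8 (10.0.0.0 - 10.255.255.255)
  172.16.0.0/12 (172.16.0.0 - 172.31.255.255)
  192.168.0.0/16 (192.168.0.0 - 192.168.255.255)
Public (not in any RFC 1918 range)


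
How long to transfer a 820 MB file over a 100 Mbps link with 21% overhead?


Effective throughput = 100 * (1 - 21/100) = 79 Mbps
File size in Mb = 820 * 8 = 6560 Mb
Time = 6560 / 79
Time = 83.038 seconds


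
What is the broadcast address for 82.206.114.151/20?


Network: 82.206.112.0/20
Host bits = 12
Set all host bits to 1:
Broadcast: 82.206.127.255


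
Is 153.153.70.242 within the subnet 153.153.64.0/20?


Subnet network: 153.153.64.0
Test IP AND mask: 153.153.64.0
Yes, 153.153.70.242 is in 153.153.64.0/20


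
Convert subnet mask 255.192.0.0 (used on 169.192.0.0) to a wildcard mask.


Subnet mask: 255.192.0.0
Wildcard = 255.255.255.255 - subnet mask
255 - 255 = 0
255 - 192 = 63
255 - 0 = 255
255 - 0 = 255
Wildcard: 0.63.255.255


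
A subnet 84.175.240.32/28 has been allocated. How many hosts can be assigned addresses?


Host bits = 32 - 28 = 4
Total addresses = 2^4 = 16
Usable = total - 2 (network and broadcast)
Usable hosts: 14


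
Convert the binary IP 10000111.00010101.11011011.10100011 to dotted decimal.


10000111 = 135
00010101 = 21
11011011 = 219
10100011 = 163
IP: 135.21.219.163


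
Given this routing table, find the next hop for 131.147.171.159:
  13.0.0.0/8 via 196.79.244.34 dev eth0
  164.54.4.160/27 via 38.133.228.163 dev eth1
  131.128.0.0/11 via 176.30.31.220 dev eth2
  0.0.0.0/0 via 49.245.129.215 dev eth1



Longest prefix match for 131.147.171.159:
  /8 13.0.0.0: no
  /27 164.54.4.160: no
  /11 131.128.0.0: MATCH
  /0 0.0.0.0: MATCH
Selected: next-hop 176.30.31.220 via eth2 (matched /11)


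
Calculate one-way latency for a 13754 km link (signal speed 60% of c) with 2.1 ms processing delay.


Speed = 0.6 * 3e5 km/s = 180000 km/s
Propagation delay = 13754 / 180000 = 0.0764 s = 76.4111 ms
Processing delay = 2.1 ms
Total one-way latency = 78.5111 ms


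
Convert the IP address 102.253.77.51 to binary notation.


102 = 01100110
253 = 11111101
77 = 01001101
51 = 00110011
Binary: 01100110.11111101.01001101.00110011


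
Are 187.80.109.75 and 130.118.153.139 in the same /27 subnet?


Mask: 255.255.255.224
187.80.109.75 AND mask = 187.80.109.64
130.118.153.139 AND mask = 130.118.153.128
No, different subnets (187.80.109.64 vs 130.118.153.128)


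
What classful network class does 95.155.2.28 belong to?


First octet: 95
Binary: 01011111
0xxxxxxx -> Class A (1-126)
Class A, default mask 255.0.0.0 (/8)


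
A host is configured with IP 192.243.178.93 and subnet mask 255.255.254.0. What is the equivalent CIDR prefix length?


Binary: 11111111.11111111.11111110.00000000
Count leading 1s
Prefix: /23


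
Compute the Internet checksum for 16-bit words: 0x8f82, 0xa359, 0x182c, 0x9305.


Sum all words (with carry folding):
+ 0x8f82 = 0x8f82
+ 0xa359 = 0x32dc
+ 0x182c = 0x4b08
+ 0x9305 = 0xde0d
One's complement: ~0xde0d
Checksum = 0x21f2


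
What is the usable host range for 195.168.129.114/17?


Network: 195.168.128.0
Broadcast: 195.168.255.255
First usable = network + 1
Last usable = broadcast - 1
Range: 195.168.128.1 to 195.168.255.254


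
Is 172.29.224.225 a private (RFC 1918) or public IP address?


RFC 1918 private ranges:
  10.0.0.0/8 (10.0.0.0 - 10.255.255.255)
  172.16.0.0/12 (172.16.0.0 - 172.31.255.255)
  192.168.0.0/16 (192.168.0.0 - 192.168.255.255)
Private (in 172.16.0.0/12)


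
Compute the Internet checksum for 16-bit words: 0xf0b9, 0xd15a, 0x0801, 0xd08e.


Sum all words (with carry folding):
+ 0xf0b9 = 0xf0b9
+ 0xd15a = 0xc214
+ 0x0801 = 0xca15
+ 0xd08e = 0x9aa4
One's complement: ~0x9aa4
Checksum = 0x655b


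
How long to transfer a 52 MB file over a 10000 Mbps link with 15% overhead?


Effective throughput = 10000 * (1 - 15/100) = 8500 Mbps
File size in Mb = 52 * 8 = 416 Mb
Time = 416 / 8500
Time = 0.0489 seconds


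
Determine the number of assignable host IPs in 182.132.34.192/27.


Host bits = 32 - 27 = 5
Total addresses = 2^5 = 32
Usable = total - 2 (network and broadcast)
Usable hosts: 30


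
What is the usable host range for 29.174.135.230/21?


Network: 29.174.128.0
Broadcast: 29.174.135.255
First usable = network + 1
Last usable = broadcast - 1
Range: 29.174.128.1 to 29.174.135.254


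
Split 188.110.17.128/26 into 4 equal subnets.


New prefix = 26 + 2 = 28
Each subnet has 16 addresses
  188.110.17.128/28
  188.110.17.144/28
  188.110.17.160/28
  188.110.17.176/28
Subnets: 188.110.17.128/28, 188.110.17.144/28, 188.110.17.160/28, 188.110.17.176/28


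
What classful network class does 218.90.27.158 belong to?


First octet: 218
Binary: 11011010
110xxxxx -> Class C (192-223)
Class C, default mask 255.255.255.0 (/24)


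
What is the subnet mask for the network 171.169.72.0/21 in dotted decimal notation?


/21 means 21 network bits, 11 host bits
Binary: 11111111111111111111100000000000
Mask: 255.255.248.0
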